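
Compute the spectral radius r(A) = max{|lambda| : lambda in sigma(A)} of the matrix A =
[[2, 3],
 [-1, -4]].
r(A) = (2 + sqrt(24))/2 ≈ 3.4495

The eigenvalues of A are the roots of its characteristic polynomial. With M = A (coefficients from the trace and determinant):
  p(λ) = det(λ I - M) = λ^2 + 2λ - 5.
For λ^2 + 2λ - 5 the discriminant is 24. It is nonnegative but not a perfect square, so the roots are real and irrational: λ = (-2 ± sqrt(24))/2 ≈ 1.4495, -3.4495.
Thus the eigenvalues (to 4 decimals) are 1.4495 (modulus 1.4495); -3.4495 (modulus 3.4495). The spectral radius is the largest modulus: r(A) = (2 + sqrt(24))/2 ≈ 3.4495. (Cross-check: r(A) ≤ ||A||_2 ≈ 5.3983; equality holds whenever A is normal, though it can also hold for some non-normal A.)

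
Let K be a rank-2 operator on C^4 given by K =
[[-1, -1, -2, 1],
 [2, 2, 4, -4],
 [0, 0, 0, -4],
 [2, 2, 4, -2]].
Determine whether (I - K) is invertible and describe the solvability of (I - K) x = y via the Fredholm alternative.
(I - K) is invertible (det(I - K) = 22 ≠ 0), so for every y in C^4 the equation (I - K) x = y has a unique solution.

K has rank 2 and factors as K = U V^T = u1 v1^T + u2 v2^T with u1 = (-1, 2, 0, 2), v1 = (1, 1, 2, -1), u2 = (0, 1, 2, 0), v2 = (0, 0, 0, -2) (multiplying out reproduces the displayed K). The nonzero eigenvalues of U V^T coincide with those of the 2 x 2 matrix G = V^T U = [[v1·u1, v1·u2], [v2·u1, v2·u2]] = [[-1, 5], [-4, 0]], and by the Sylvester determinant identity det(I_4 - U V^T) = det(I_2 - V^T U) = det([[2, -5], [4, 1]]) = (2)(1) - (-5)(4) = 22. (Direct check: I - K =
[[2, 1, 2, -1],
 [-2, -1, -4, 4],
 [0, 0, 1, 4],
 [-2, -2, -4, 3]]
has determinant 22.) The finite-dimensional Fredholm alternative says: either (I - K) is invertible, or ker(I - K) ≠ {0} and then range(I - K) = ker((I - K)^*)^⊥, with dim ker(I - K) = dim ker((I - K)^*). Since det(I - K) ≠ 0, 1 is not an eigenvalue of K and ker(I - K) = {0}, so we are in the first case: for every y there is a unique x = (I - K)^(-1) y. (Explicitly, by the Woodbury identity, (I - U V^T)^(-1) = I + U (I_2 - G)^(-1) V^T.)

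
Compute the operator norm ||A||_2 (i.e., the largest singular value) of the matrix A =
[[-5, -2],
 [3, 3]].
||A||_2 = sqrt((47 + sqrt(1885))/2) ≈ 6.7237 (= sqrt(largest eigenvalue of A^T A))

||A||_2 = sigma_max(A) = sqrt(lambda_max(A^T A)). Form the symmetric matrix M = A^T A =
[[34, 19],
 [19, 13]].
Its characteristic polynomial (trace, determinant of M give the coefficients) is
  p(λ) = det(λ I - M) = λ^2 - 47λ + 81.
For λ^2 - 47λ + 81 the discriminant is 1885. It is nonnegative but not a perfect square, so the roots are real and irrational: λ = (47 ± sqrt(1885))/2 ≈ 45.2083, 1.7917.
So the eigenvalues of A^T A are ≈ 1.7917, 45.2083 (all ≥ 0, as they must be for A^T A). The largest is λ_max = (47 + sqrt(1885))/2 ≈ 45.2083, hence ||A||_2 = sqrt(λ_max) = sqrt((47 + sqrt(1885))/2) ≈ 6.7237.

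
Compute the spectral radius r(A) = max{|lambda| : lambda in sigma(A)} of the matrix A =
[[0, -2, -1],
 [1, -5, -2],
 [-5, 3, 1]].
r(A) ≈ 4.2491

The eigenvalues of A are the roots of its characteristic polynomial. With M = A (coefficients from the trace, the sum of principal 2x2 minors, and det A):
  p(λ) = det(λ I - M) = λ^3 + 4λ^2 - 2λ - 4.
No integer candidate from the rational root theorem (±divisors of 4) is a root, so the roots are irrational. The cubic discriminant is Δ = 1264 > 0, so there are three distinct real roots. p(-5) = -19 and p(-4) = 4 have opposite signs, so a root lies in (-5, -4); Newton's method refines it to λ ≈ -4.2491. p(-1) = 1 and p(0) = -4 have opposite signs, so a root lies in (-1, 0); Newton's method refines it to λ ≈ -0.8536. p(1) = -1 and p(2) = 16 have opposite signs, so a root lies in (1, 2); Newton's method refines it to λ ≈ 1.1028. Check (Vieta): the three roots sum to -4, matching tr M = -4.
Thus the eigenvalues (to 4 decimals) are -4.2491 (modulus 4.2491); -0.8536 (modulus 0.8536); 1.1028 (modulus 1.1028). The spectral radius is the largest modulus: r(A) ≈ 4.2491. (Cross-check: r(A) ≤ ||A||_2 ≈ 7.6133; equality holds whenever A is normal, though it can also hold for some non-normal A.)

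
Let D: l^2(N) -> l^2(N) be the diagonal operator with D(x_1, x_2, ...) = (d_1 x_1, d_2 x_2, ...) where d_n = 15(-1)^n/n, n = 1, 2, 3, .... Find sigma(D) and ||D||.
sigma(D) = {15(-1)^n/n : n ≥ 1} ∪ {0}; ||D|| = 15

A bounded diagonal operator on l^2 with diagonal entries d_n has spectrum equal to the closure of {d_n : n ≥ 1}: every d_n is an eigenvalue (with eigenvector e_n), so {d_n} ⊂ sigma(D); the spectrum is closed, so its closure is too; and for lambda not in the closure, (D - lambda I) has bounded inverse (the diagonal entries 1/(d_n - lambda) are bounded). For our sequence d_n = 15(-1)^n/n, n = 1, 2, 3, ...:
  - {d_n} = {15(-1)^n/n : n ≥ 1}; the only limit point is 0
  - closure = {15(-1)^n/n : n ≥ 1} ∪ {0}
For the norm: a diagonal operator has ||D|| = sup_n |d_n|. Here |d_n| = 15/n is decreasing, so sup_n |d_n| = |d_1| = 15. So ||D|| = 15.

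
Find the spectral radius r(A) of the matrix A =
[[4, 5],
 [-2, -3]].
r(A) = 2

The eigenvalues of A are the roots of its characteristic polynomial. With M = A (coefficients from the trace and determinant):
  p(λ) = det(λ I - M) = λ^2 - λ - 2.
For λ^2 - λ - 2 the discriminant is 9. It is a perfect square (3^2), so the roots are rational: λ = (1 ± 3)/2 = 2, -1.
Thus the eigenvalues (to 4 decimals) are 2 (modulus 2); -1 (modulus 1). The spectral radius is the largest modulus: r(A) = 2. (Cross-check: r(A) ≤ ||A||_2 ≈ 7.3434; equality holds whenever A is normal, though it can also hold for some non-normal A.)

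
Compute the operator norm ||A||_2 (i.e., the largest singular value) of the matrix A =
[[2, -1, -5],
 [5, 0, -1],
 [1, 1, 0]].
||A||_2 ≈ 6.5977 (= sqrt(largest eigenvalue of A^T A))

||A||_2 = sigma_max(A) = sqrt(lambda_max(A^T A)). Form the symmetric matrix M = A^T A =
[[30, -1, -15],
 [-1, 2, 5],
 [-15, 5, 26]].
Its characteristic polynomial (trace, sum of principal 2x2 minors, determinant of M give the coefficients) is
  p(λ) = det(λ I - M) = λ^3 - 58λ^2 + 641λ - 484.
No integer candidate from the rational root theorem (±divisors of 484) is a root, so the roots are irrational. The cubic discriminant is Δ = 268537792 > 0, so there are three distinct real roots. p(0) = -484 and p(1) = 100 have opposite signs, so a root lies in (0, 1); Newton's method refines it to λ ≈ 0.8142. p(13) = 244 and p(14) = -134 have opposite signs, so a root lies in (13, 14); Newton's method refines it to λ ≈ 13.6559. p(43) = -656 and p(44) = 616 have opposite signs, so a root lies in (43, 44); Newton's method refines it to λ ≈ 43.5299. Check (Vieta): the three roots sum to 58, matching tr M = 58.
So the eigenvalues of A^T A are ≈ 0.8142, 13.6559, 43.5299 (all ≥ 0, as they must be for A^T A). The largest is λ_max ≈ 43.5299, hence ||A||_2 = sqrt(λ_max) ≈ 6.5977.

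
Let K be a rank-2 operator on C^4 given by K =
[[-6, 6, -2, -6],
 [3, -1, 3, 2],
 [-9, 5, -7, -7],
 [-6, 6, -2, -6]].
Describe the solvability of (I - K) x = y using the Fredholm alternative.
(I - K) is invertible (det(I - K) = 47 ≠ 0), so for every y in C^4 the equation (I - K) x = y has a unique solution.

K has rank 2 and factors as K = U V^T = u1 v1^T + u2 v2^T with u1 = (2, 0, 1, 2), v1 = (0, 2, 2, -1), u2 = (-2, 1, -3, -2), v2 = (3, -1, 3, 2) (multiplying out reproduces the displayed K). The nonzero eigenvalues of U V^T coincide with those of the 2 x 2 matrix G = V^T U = [[v1·u1, v1·u2], [v2·u1, v2·u2]] = [[0, -2], [13, -20]], and by the Sylvester determinant identity det(I_4 - U V^T) = det(I_2 - V^T U) = det([[1, 2], [-13, 21]]) = (1)(21) - (2)(-13) = 47. (Direct check: I - K =
[[7, -6, 2, 6],
 [-3, 2, -3, -2],
 [9, -5, 8, 7],
 [6, -6, 2, 7]]
has determinant 47.) The finite-dimensional Fredholm alternative says: either (I - K) is invertible, or ker(I - K) ≠ {0} and then range(I - K) = ker((I - K)^*)^⊥, with dim ker(I - K) = dim ker((I - K)^*). Since det(I - K) ≠ 0, 1 is not an eigenvalue of K and ker(I - K) = {0}, so we are in the first case: for every y there is a unique x = (I - K)^(-1) y. (Explicitly, by the Woodbury identity, (I - U V^T)^(-1) = I + U (I_2 - G)^(-1) V^T.)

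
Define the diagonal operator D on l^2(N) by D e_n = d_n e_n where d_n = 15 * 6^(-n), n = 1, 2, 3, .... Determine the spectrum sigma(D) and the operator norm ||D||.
sigma(D) = {15 * 6^(-n) : n ≥ 1} ∪ {0}; ||D|| = 5/2

A bounded diagonal operator on l^2 with diagonal entries d_n has spectrum equal to the closure of {d_n : n ≥ 1}: every d_n is an eigenvalue (with eigenvector e_n), so {d_n} ⊂ sigma(D); the spectrum is closed, so its closure is too; and for lambda not in the closure, (D - lambda I) has bounded inverse (the diagonal entries 1/(d_n - lambda) are bounded). For our sequence d_n = 15 * 6^(-n), n = 1, 2, 3, ...:
  - {d_n} = {15 * 6^(-n) : n ≥ 1}; the only limit point is 0
  - closure = {15 * 6^(-n) : n ≥ 1} ∪ {0}
For the norm: a diagonal operator has ||D|| = sup_n |d_n|. Here d_n = 15 * 6^(-n) is positive and decreasing, so sup_n |d_n| = d_1 = 15/6 = 5/2. So ||D|| = 5/2.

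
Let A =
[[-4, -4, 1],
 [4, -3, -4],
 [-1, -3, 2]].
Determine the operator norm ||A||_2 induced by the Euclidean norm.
||A||_2 ≈ 7.1392 (= sqrt(largest eigenvalue of A^T A))

||A||_2 = sigma_max(A) = sqrt(lambda_max(A^T A)). Form the symmetric matrix M = A^T A =
[[33, 7, -22],
 [7, 34, 2],
 [-22, 2, 21]].
Its characteristic polynomial (trace, sum of principal 2x2 minors, determinant of M give the coefficients) is
  p(λ) = det(λ I - M) = λ^3 - 88λ^2 + 1992λ - 5329.
No integer candidate from the rational root theorem (±divisors of 5329) is a root, so the roots are irrational. The cubic discriminant is Δ = 632886917 > 0, so there are three distinct real roots. p(3) = -118 and p(4) = 1295 have opposite signs, so a root lies in (3, 4); Newton's method refines it to λ ≈ 3.0795. p(33) = 512 and p(34) = -25 have opposite signs, so a root lies in (33, 34); Newton's method refines it to λ ≈ 33.9524. p(50) = -729 and p(51) = 26 have opposite signs, so a root lies in (50, 51); Newton's method refines it to λ ≈ 50.9682. Check (Vieta): the three roots sum to 88, matching tr M = 88.
So the eigenvalues of A^T A are ≈ 3.0795, 33.9524, 50.9682 (all ≥ 0, as they must be for A^T A). The largest is λ_max ≈ 50.9682, hence ||A||_2 = sqrt(λ_max) ≈ 7.1392.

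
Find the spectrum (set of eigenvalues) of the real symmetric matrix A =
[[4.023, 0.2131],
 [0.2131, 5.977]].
sigma(A) ≈ {4, 6}

A is real symmetric, so its spectrum consists of real eigenvalues. Expanding the characteristic polynomial of the displayed matrix gives
  det(λ I - A) = p(λ) = λ^2 + (-10)λ + (24).
Solving p(λ) = 0 yields eigenvalues ≈ 4, 6. (A is shown rounded to 4 decimals, so these recover the underlying integer eigenvalues to within that precision.)
Verification: the trace of A = 10 equals the sum of eigenvalues 10, and det(A) ≈ 24.0001 matches the eigenvalue product 24.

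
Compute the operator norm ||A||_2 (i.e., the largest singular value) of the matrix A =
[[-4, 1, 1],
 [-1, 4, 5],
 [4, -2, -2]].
||A||_2 ≈ 8.1807 (= sqrt(largest eigenvalue of A^T A))

||A||_2 = sigma_max(A) = sqrt(lambda_max(A^T A)). Form the symmetric matrix M = A^T A =
[[33, -16, -17],
 [-16, 21, 25],
 [-17, 25, 30]].
Its characteristic polynomial (trace, sum of principal 2x2 minors, determinant of M give the coefficients) is
  p(λ) = det(λ I - M) = λ^3 - 84λ^2 + 1143λ - 16.
No integer candidate from the rational root theorem (±divisors of 16) is a root, so the roots are irrational. The cubic discriminant is Δ = 3234930804 > 0, so there are three distinct real roots. p(0) = -16 and p(1) = 1044 have opposite signs, so a root lies in (0, 1); Newton's method refines it to λ ≈ 0.014. p(17) = 52 and p(18) = -826 have opposite signs, so a root lies in (17, 18); Newton's method refines it to λ ≈ 17.0613. p(66) = -2986 and p(67) = 252 have opposite signs, so a root lies in (66, 67); Newton's method refines it to λ ≈ 66.9247. Check (Vieta): the three roots sum to 84, matching tr M = 84.
So the eigenvalues of A^T A are ≈ 0.014, 17.0613, 66.9247 (all ≥ 0, as they must be for A^T A). The largest is λ_max ≈ 66.9247, hence ||A||_2 = sqrt(λ_max) ≈ 8.1807.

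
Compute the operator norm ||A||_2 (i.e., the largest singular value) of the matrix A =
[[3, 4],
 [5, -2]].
||A||_2 = sqrt((54 + sqrt(212))/2) ≈ 5.8549 (= sqrt(largest eigenvalue of A^T A))

||A||_2 = sigma_max(A) = sqrt(lambda_max(A^T A)). Form the symmetric matrix M = A^T A =
[[34, 2],
 [2, 20]].
Its characteristic polynomial (trace, determinant of M give the coefficients) is
  p(λ) = det(λ I - M) = λ^2 - 54λ + 676.
For λ^2 - 54λ + 676 the discriminant is 212. It is nonnegative but not a perfect square, so the roots are real and irrational: λ = (54 ± sqrt(212))/2 ≈ 34.2801, 19.7199.
So the eigenvalues of A^T A are ≈ 19.7199, 34.2801 (all ≥ 0, as they must be for A^T A). The largest is λ_max = (54 + sqrt(212))/2 ≈ 34.2801, hence ||A||_2 = sqrt(λ_max) = sqrt((54 + sqrt(212))/2) ≈ 5.8549.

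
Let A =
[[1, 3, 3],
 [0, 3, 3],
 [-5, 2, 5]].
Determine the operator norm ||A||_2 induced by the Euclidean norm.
||A||_2 ≈ 8.5399 (= sqrt(largest eigenvalue of A^T A))

||A||_2 = sigma_max(A) = sqrt(lambda_max(A^T A)). Form the symmetric matrix M = A^T A =
[[26, -7, -22],
 [-7, 22, 28],
 [-22, 28, 43]].
Its characteristic polynomial (trace, sum of principal 2x2 minors, determinant of M give the coefficients) is
  p(λ) = det(λ I - M) = λ^3 - 91λ^2 + 1319λ - 81.
No integer candidate from the rational root theorem (±divisors of 81) is a root, so the roots are irrational. The cubic discriminant is Δ = 5158649936 > 0, so there are three distinct real roots. p(0) = -81 and p(1) = 1148 have opposite signs, so a root lies in (0, 1); Newton's method refines it to λ ≈ 0.0617. p(18) = 9 and p(19) = -1012 have opposite signs, so a root lies in (18, 19); Newton's method refines it to λ ≈ 18.0091. p(72) = -3609 and p(73) = 284 have opposite signs, so a root lies in (72, 73); Newton's method refines it to λ ≈ 72.9292. Check (Vieta): the three roots sum to 91, matching tr M = 91.
So the eigenvalues of A^T A are ≈ 0.0617, 18.0091, 72.9292 (all ≥ 0, as they must be for A^T A). The largest is λ_max ≈ 72.9292, hence ||A||_2 = sqrt(λ_max) ≈ 8.5399.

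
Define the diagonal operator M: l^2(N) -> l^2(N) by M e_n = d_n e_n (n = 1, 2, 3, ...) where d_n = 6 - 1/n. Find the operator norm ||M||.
||M|| = 6

For a diagonal operator on l^2 with entries d_n, ||M|| = sup_n |d_n|. Here d_1 = 5, d_2 = 11/2, ..., and d_n = 6 - 1/n increases monotonically toward 6. All terms lie in [5, 6), so |d_n| = d_n and the supremum is the limit 6, which is not attained by any individual d_n. Hence ||M|| = 6.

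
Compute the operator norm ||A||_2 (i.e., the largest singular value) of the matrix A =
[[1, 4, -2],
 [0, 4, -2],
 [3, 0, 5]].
||A||_2 ≈ 7.0511 (= sqrt(largest eigenvalue of A^T A))

||A||_2 = sigma_max(A) = sqrt(lambda_max(A^T A)). Form the symmetric matrix M = A^T A =
[[10, 4, 13],
 [4, 32, -16],
 [13, -16, 33]].
Its characteristic polynomial (trace, sum of principal 2x2 minors, determinant of M give the coefficients) is
  p(λ) = det(λ I - M) = λ^3 - 75λ^2 + 1265λ - 400.
No integer candidate from the rational root theorem (±divisors of 400) is a root, so the roots are irrational. The cubic discriminant is Δ = 907907125 > 0, so there are three distinct real roots. p(0) = -400 and p(1) = 791 have opposite signs, so a root lies in (0, 1); Newton's method refines it to λ ≈ 0.3223. p(24) = 584 and p(25) = -25 have opposite signs, so a root lies in (24, 25); Newton's method refines it to λ ≈ 24.959. p(49) = -841 and p(50) = 350 have opposite signs, so a root lies in (49, 50); Newton's method refines it to λ ≈ 49.7186. Check (Vieta): the three roots sum to 75, matching tr M = 75.
So the eigenvalues of A^T A are ≈ 0.3223, 24.959, 49.7186 (all ≥ 0, as they must be for A^T A). The largest is λ_max ≈ 49.7186, hence ||A||_2 = sqrt(λ_max) ≈ 7.0511.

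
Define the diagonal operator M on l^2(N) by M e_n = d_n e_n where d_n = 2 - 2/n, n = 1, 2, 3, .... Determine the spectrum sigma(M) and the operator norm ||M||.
sigma(M) = {2 - 2/n : n ≥ 1} ∪ {2}; ||M|| = 2

A bounded diagonal operator on l^2 with diagonal entries d_n has spectrum equal to the closure of {d_n : n ≥ 1}: every d_n is an eigenvalue (with eigenvector e_n), so {d_n} ⊂ sigma(M); the spectrum is closed, so its closure is too; and for lambda not in the closure, (M - lambda I) has bounded inverse (the diagonal entries 1/(d_n - lambda) are bounded). For our sequence d_n = 2 - 2/n, n = 1, 2, 3, ...:
  - {d_n} = {2 - 2/n : n ≥ 1}; the only limit point is 2
  - closure = {2 - 2/n : n ≥ 1} ∪ {2}
For the norm: a diagonal operator has ||M|| = sup_n |d_n|. Here d_n = 2 - 2/n increases monotonically from d_1 = 0 toward 2, with all terms in [0, 2); so sup_n |d_n| = 2 (the supremum is the limit, not attained). So ||M|| = 2.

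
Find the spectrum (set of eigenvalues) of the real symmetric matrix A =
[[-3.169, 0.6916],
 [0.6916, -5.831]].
sigma(A) ≈ {-6, -3}

A is real symmetric, so its spectrum consists of real eigenvalues. Expanding the characteristic polynomial of the displayed matrix gives
  det(λ I - A) = p(λ) = λ^2 + (9)λ + (18).
Solving p(λ) = 0 yields eigenvalues ≈ -6, -3. (A is shown rounded to 4 decimals, so these recover the underlying integer eigenvalues to within that precision.)
Verification: the trace of A = -9 equals the sum of eigenvalues -9, and det(A) ≈ 18.0001 matches the eigenvalue product 18.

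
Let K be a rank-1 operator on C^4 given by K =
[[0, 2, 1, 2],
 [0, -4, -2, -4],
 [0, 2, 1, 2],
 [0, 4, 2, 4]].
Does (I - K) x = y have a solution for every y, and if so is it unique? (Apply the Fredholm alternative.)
(I - K) is singular (det(I - K) = 0, i.e. 1 ∈ sigma(K)). (I - K) x = y is solvable iff y ⊥ ker((I - K)^*) = span{(0, 2, 1, 2)}, i.e. iff 2y_2 + y_3 + 2y_4 = 0. When solvable, the solutions are x = y + c·(1, -2, 1, 2), c arbitrary (ker(I - K) = span{(1, -2, 1, 2)}, dimension 1).

K has rank 1, so it is an outer product K = u v^T: every row of K is a multiple of one row vector. Reading off the entries, u = (1, -2, 1, 2) and v = (0, 2, 1, 2) (row i of K equals u_i·v^T). A rank-one matrix u v^T satisfies K u = u (v·u) and kills the (3)-dimensional subspace v^⊥, so its characteristic polynomial is lambda^3 (lambda - v·u) with v·u = tr K = 1. Hence the eigenvalues of I - K are 1 (multiplicity 3) and 1 - (1) = 0, so det(I - K) = 0. (Direct check: I - K =
[[1, -2, -1, -2],
 [0, 5, 2, 4],
 [0, -2, 0, -2],
 [0, -4, -2, -3]]
has determinant 0.) So 1 is an eigenvalue of K and (I - K) is not invertible. The finite-dimensional Fredholm alternative says: either (I - K) is invertible, or ker(I - K) ≠ {0} and then range(I - K) = ker((I - K)^*)^⊥, with dim ker(I - K) = dim ker((I - K)^*). We are in the second case, so we need both kernels. Kernel of I - K: (I - K) u = u - u (v·u) = u - u = 0, so ker(I - K) = span{u} = span{(1, -2, 1, 2)} (it is exactly 1-dimensional because rank(I - K) = 3). Kernel of the adjoint: K is real, so (I - K)^* = I - K^T = I - v u^T, and (I - v u^T) v = v - v (u·v) = 0; hence ker((I - K)^*) = span{v} = span{(0, 2, 1, 2)}. Therefore (I - K) x = y is solvable iff <y, v> = 0, i.e. iff 2y_2 + y_3 + 2y_4 = 0. When this holds, K y = u (v·y) = 0, so (I - K) y = y and x = y is a particular solution; the full solution set is the line x = y + c·u = y + c·(1, -2, 1, 2), c ∈ C.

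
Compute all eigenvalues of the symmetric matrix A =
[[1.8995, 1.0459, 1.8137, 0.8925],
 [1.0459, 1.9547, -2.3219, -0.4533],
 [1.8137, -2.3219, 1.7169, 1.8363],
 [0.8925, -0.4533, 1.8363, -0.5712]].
sigma(A) ≈ {-2, -1, 3, 5}

A is real symmetric, so its spectrum consists of real eigenvalues. Expanding the characteristic polynomial of the displayed matrix gives
  det(λ I - A) = p(λ) = λ^4 + (-5)λ^3 + (-7)λ^2 + (29)λ + (30.0017).
Solving p(λ) = 0 yields eigenvalues ≈ -2, -1, 3, 5. (A is shown rounded to 4 decimals, so these recover the underlying integer eigenvalues to within that precision.)
Verification: the trace of A = 5 equals the sum of eigenvalues 5, and det(A) ≈ 30.0017 matches the eigenvalue product 30.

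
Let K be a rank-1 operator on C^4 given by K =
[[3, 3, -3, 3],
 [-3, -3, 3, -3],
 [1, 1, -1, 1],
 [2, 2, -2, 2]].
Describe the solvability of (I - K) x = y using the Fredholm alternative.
(I - K) is singular (det(I - K) = 0, i.e. 1 ∈ sigma(K)). (I - K) x = y is solvable iff y ⊥ ker((I - K)^*) = span{(1, 1, -1, 1)}, i.e. iff y_1 + y_2 - y_3 + y_4 = 0. When solvable, the solutions are x = y + c·(3, -3, 1, 2), c arbitrary (ker(I - K) = span{(3, -3, 1, 2)}, dimension 1).

K has rank 1, so it is an outer product K = u v^T: every row of K is a multiple of one row vector. Reading off the entries, u = (3, -3, 1, 2) and v = (1, 1, -1, 1) (row i of K equals u_i·v^T). A rank-one matrix u v^T satisfies K u = u (v·u) and kills the (3)-dimensional subspace v^⊥, so its characteristic polynomial is lambda^3 (lambda - v·u) with v·u = tr K = 1. Hence the eigenvalues of I - K are 1 (multiplicity 3) and 1 - (1) = 0, so det(I - K) = 0. (Direct check: I - K =
[[-2, -3, 3, -3],
 [3, 4, -3, 3],
 [-1, -1, 2, -1],
 [-2, -2, 2, -1]]
has determinant 0.) So 1 is an eigenvalue of K and (I - K) is not invertible. The finite-dimensional Fredholm alternative says: either (I - K) is invertible, or ker(I - K) ≠ {0} and then range(I - K) = ker((I - K)^*)^⊥, with dim ker(I - K) = dim ker((I - K)^*). We are in the second case, so we need both kernels. Kernel of I - K: (I - K) u = u - u (v·u) = u - u = 0, so ker(I - K) = span{u} = span{(3, -3, 1, 2)} (it is exactly 1-dimensional because rank(I - K) = 3). Kernel of the adjoint: K is real, so (I - K)^* = I - K^T = I - v u^T, and (I - v u^T) v = v - v (u·v) = 0; hence ker((I - K)^*) = span{v} = span{(1, 1, -1, 1)}. Therefore (I - K) x = y is solvable iff <y, v> = 0, i.e. iff y_1 + y_2 - y_3 + y_4 = 0. When this holds, K y = u (v·y) = 0, so (I - K) y = y and x = y is a particular solution; the full solution set is the line x = y + c·u = y + c·(3, -3, 1, 2), c ∈ C.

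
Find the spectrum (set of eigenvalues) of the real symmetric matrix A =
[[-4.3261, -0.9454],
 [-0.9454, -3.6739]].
sigma(A) ≈ {-5, -3}

A is real symmetric, so its spectrum consists of real eigenvalues. Expanding the characteristic polynomial of the displayed matrix gives
  det(λ I - A) = p(λ) = λ^2 + (8)λ + (15).
Solving p(λ) = 0 yields eigenvalues ≈ -5, -3. (A is shown rounded to 4 decimals, so these recover the underlying integer eigenvalues to within that precision.)
Verification: the trace of A = -8 equals the sum of eigenvalues -8, and det(A) ≈ 14.9999 matches the eigenvalue product 15.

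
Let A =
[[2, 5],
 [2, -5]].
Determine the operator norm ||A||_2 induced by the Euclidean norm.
||A||_2 = sqrt(50) ≈ 7.0711 (= sqrt(largest eigenvalue of A^T A))

||A||_2 = sigma_max(A) = sqrt(lambda_max(A^T A)). Form the symmetric matrix M = A^T A =
[[8, 0],
 [0, 50]].
Its characteristic polynomial (trace, determinant of M give the coefficients) is
  p(λ) = det(λ I - M) = λ^2 - 58λ + 400.
For λ^2 - 58λ + 400 the discriminant is 1764. It is a perfect square (42^2), so the roots are rational: λ = (58 ± 42)/2 = 50, 8.
So the eigenvalues of A^T A are ≈ 8, 50 (all ≥ 0, as they must be for A^T A). The largest is λ_max = 50, hence ||A||_2 = sqrt(λ_max) = sqrt(50) ≈ 7.0711.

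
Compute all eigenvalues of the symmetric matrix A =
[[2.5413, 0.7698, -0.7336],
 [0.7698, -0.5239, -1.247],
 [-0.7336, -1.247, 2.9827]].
sigma(A) ≈ {-1, 2, 4}

A is real symmetric, so its spectrum consists of real eigenvalues. Expanding the characteristic polynomial of the displayed matrix gives
  det(λ I - A) = p(λ) = λ^3 + (-5)λ^2 + (2)λ + (8).
Solving p(λ) = 0 yields eigenvalues ≈ -1, 2, 4. (A is shown rounded to 4 decimals, so these recover the underlying integer eigenvalues to within that precision.)
Verification: the trace of A = 5 equals the sum of eigenvalues 5, and det(A) ≈ -8.0000 matches the eigenvalue product -8.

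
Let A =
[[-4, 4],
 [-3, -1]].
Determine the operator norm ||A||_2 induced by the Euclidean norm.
||A||_2 = sqrt((42 + sqrt(740))/2) ≈ 5.8823 (= sqrt(largest eigenvalue of A^T A))

||A||_2 = sigma_max(A) = sqrt(lambda_max(A^T A)). Form the symmetric matrix M = A^T A =
[[25, -13],
 [-13, 17]].
Its characteristic polynomial (trace, determinant of M give the coefficients) is
  p(λ) = det(λ I - M) = λ^2 - 42λ + 256.
For λ^2 - 42λ + 256 the discriminant is 740. It is nonnegative but not a perfect square, so the roots are real and irrational: λ = (42 ± sqrt(740))/2 ≈ 34.6015, 7.3985.
So the eigenvalues of A^T A are ≈ 7.3985, 34.6015 (all ≥ 0, as they must be for A^T A). The largest is λ_max = (42 + sqrt(740))/2 ≈ 34.6015, hence ||A||_2 = sqrt(λ_max) = sqrt((42 + sqrt(740))/2) ≈ 5.8823.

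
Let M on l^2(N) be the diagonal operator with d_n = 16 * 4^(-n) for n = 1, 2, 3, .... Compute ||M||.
||M|| = 4 (attained at n = 1)

For M diagonal, ||M|| = sup_n |d_n|. The sequence d_n = 16 * 4^(-n) is positive and strictly decreasing (ratio 4^(-1) < 1), so the supremum is d_1 = 16/4 = 4. Hence ||M|| = 4.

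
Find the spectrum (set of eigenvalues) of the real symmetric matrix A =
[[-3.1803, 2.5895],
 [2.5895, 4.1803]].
sigma(A) ≈ {-4, 5}

A is real symmetric, so its spectrum consists of real eigenvalues. Expanding the characteristic polynomial of the displayed matrix gives
  det(λ I - A) = p(λ) = λ^2 + (-1)λ + (-20).
Solving p(λ) = 0 yields eigenvalues ≈ -4, 5. (A is shown rounded to 4 decimals, so these recover the underlying integer eigenvalues to within that precision.)
Verification: the trace of A = 1 equals the sum of eigenvalues 1, and det(A) ≈ -20.0001 matches the eigenvalue product -20.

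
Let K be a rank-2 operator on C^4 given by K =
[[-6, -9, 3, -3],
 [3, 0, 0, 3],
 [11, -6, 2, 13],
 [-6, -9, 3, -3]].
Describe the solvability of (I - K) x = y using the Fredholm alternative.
(I - K) is invertible (det(I - K) = -28 ≠ 0), so for every y in C^4 the equation (I - K) x = y has a unique solution.

K has rank 2 and factors as K = U V^T = u1 v1^T + u2 v2^T with u1 = (3, 0, 2, 3), v1 = (1, -3, 1, 2), u2 = (3, -1, -3, 3), v2 = (-3, 0, 0, -3) (multiplying out reproduces the displayed K). The nonzero eigenvalues of U V^T coincide with those of the 2 x 2 matrix G = V^T U = [[v1·u1, v1·u2], [v2·u1, v2·u2]] = [[11, 9], [-18, -18]], and by the Sylvester determinant identity det(I_4 - U V^T) = det(I_2 - V^T U) = det([[-10, -9], [18, 19]]) = (-10)(19) - (-9)(18) = -28. (Direct check: I - K =
[[7, 9, -3, 3],
 [-3, 1, 0, -3],
 [-11, 6, -1, -13],
 [6, 9, -3, 4]]
has determinant -28.) The finite-dimensional Fredholm alternative says: either (I - K) is invertible, or ker(I - K) ≠ {0} and then range(I - K) = ker((I - K)^*)^⊥, with dim ker(I - K) = dim ker((I - K)^*). Since det(I - K) ≠ 0, 1 is not an eigenvalue of K and ker(I - K) = {0}, so we are in the first case: for every y there is a unique x = (I - K)^(-1) y. (Explicitly, by the Woodbury identity, (I - U V^T)^(-1) = I + U (I_2 - G)^(-1) V^T.)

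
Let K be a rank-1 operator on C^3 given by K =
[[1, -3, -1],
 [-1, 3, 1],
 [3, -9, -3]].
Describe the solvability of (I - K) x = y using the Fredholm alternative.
(I - K) is singular (det(I - K) = 0, i.e. 1 ∈ sigma(K)). (I - K) x = y is solvable iff y ⊥ ker((I - K)^*) = span{(-1, 3, 1)}, i.e. iff -y_1 + 3y_2 + y_3 = 0. When solvable, the solutions are x = y + c·(-1, 1, -3), c arbitrary (ker(I - K) = span{(-1, 1, -3)}, dimension 1).

K has rank 1, so it is an outer product K = u v^T: every row of K is a multiple of one row vector. Reading off the entries, u = (-1, 1, -3) and v = (-1, 3, 1) (row i of K equals u_i·v^T). A rank-one matrix u v^T satisfies K u = u (v·u) and kills the (2)-dimensional subspace v^⊥, so its characteristic polynomial is lambda^2 (lambda - v·u) with v·u = tr K = 1. Hence the eigenvalues of I - K are 1 (multiplicity 2) and 1 - (1) = 0, so det(I - K) = 0. (Direct check: I - K =
[[0, 3, 1],
 [1, -2, -1],
 [-3, 9, 4]]
has determinant 0.) So 1 is an eigenvalue of K and (I - K) is not invertible. The finite-dimensional Fredholm alternative says: either (I - K) is invertible, or ker(I - K) ≠ {0} and then range(I - K) = ker((I - K)^*)^⊥, with dim ker(I - K) = dim ker((I - K)^*). We are in the second case, so we need both kernels. Kernel of I - K: (I - K) u = u - u (v·u) = u - u = 0, so ker(I - K) = span{u} = span{(-1, 1, -3)} (it is exactly 1-dimensional because rank(I - K) = 2). Kernel of the adjoint: K is real, so (I - K)^* = I - K^T = I - v u^T, and (I - v u^T) v = v - v (u·v) = 0; hence ker((I - K)^*) = span{v} = span{(-1, 3, 1)}. Therefore (I - K) x = y is solvable iff <y, v> = 0, i.e. iff -y_1 + 3y_2 + y_3 = 0. When this holds, K y = u (v·y) = 0, so (I - K) y = y and x = y is a particular solution; the full solution set is the line x = y + c·u = y + c·(-1, 1, -3), c ∈ C.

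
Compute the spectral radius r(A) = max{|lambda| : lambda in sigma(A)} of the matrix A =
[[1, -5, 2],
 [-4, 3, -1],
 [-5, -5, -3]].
r(A) ≈ 6.6578

The eigenvalues of A are the roots of its characteristic polynomial. With M = A (coefficients from the trace, the sum of principal 2x2 minors, and det A):
  p(λ) = det(λ I - M) = λ^3 - λ^2 - 24λ - 91.
No integer candidate from the rational root theorem (±divisors of 91) is a root, so the roots are irrational. The cubic discriminant is Δ = -207391 < 0, so there is one real root and a complex-conjugate pair. p(6) = -55 and p(7) = 35 have opposite signs, so a root lies in (6, 7); Newton's method refines it to λ ≈ 6.6578. Dividing out (λ - (6.6578)) leaves approximately λ^2 + 5.6578λ + 13.6682. For λ^2 + 5.6578λ + 13.6682 the discriminant is -22.6625. It is negative, so the remaining roots are the complex-conjugate pair λ ≈ -2.8289 ± 2.3803i. Their product equals the constant term, so |λ|^2 ≈ 13.6682 and |λ| ≈ 3.6971.
Thus the eigenvalues (to 4 decimals) are 6.6578 (modulus 6.6578); -2.8289 ± 2.3803i (modulus 3.6971). The spectral radius is the largest modulus: r(A) ≈ 6.6578. (Cross-check: r(A) ≤ ||A||_2 ≈ 8.0414; equality holds whenever A is normal, though it can also hold for some non-normal A.)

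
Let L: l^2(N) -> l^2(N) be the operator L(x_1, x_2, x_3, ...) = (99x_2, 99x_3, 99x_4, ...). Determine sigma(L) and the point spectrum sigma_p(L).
sigma(L) = closed disk {z in C : |z| ≤ 99}; sigma_p(L) = open disk {z in C : |z| < 99}

Note L = 99·V where V is the unit left shift (V x)_k = x_{k+1}; so sigma(L) = 99·sigma(V) and ||L|| = 99||V||. ||L x||^2 = 9801sum_{k≥2} |x_k|^2 ≤ 9801||x||^2, with equality on {x : x_1 = 0}, so ||L|| = 99. For any lambda with |lambda| < 99, set r = lambda/99 (|r| < 1); the vector x = (1, r, r^2, ...) is in l^2 and satisfies L x = 99(r, r^2, ...) = lambda x, so lambda is an eigenvalue. On the boundary |lambda| = 99 the geometric series diverges, so no l^2 eigenvector exists, but these lambda lie in the approximate point spectrum. Hence sigma(L) is the closed disk of radius 99 and sigma_p(L) is the open disk.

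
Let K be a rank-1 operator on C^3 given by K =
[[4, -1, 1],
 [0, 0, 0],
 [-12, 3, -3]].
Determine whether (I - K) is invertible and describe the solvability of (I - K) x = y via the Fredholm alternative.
(I - K) is singular (det(I - K) = 0, i.e. 1 ∈ sigma(K)). (I - K) x = y is solvable iff y ⊥ ker((I - K)^*) = span{(4, -1, 1)}, i.e. iff 4y_1 - y_2 + y_3 = 0. When solvable, the solutions are x = y + c·(1, 0, -3), c arbitrary (ker(I - K) = span{(1, 0, -3)}, dimension 1).

K has rank 1, so it is an outer product K = u v^T: every row of K is a multiple of one row vector. Reading off the entries, u = (1, 0, -3) and v = (4, -1, 1) (row i of K equals u_i·v^T). A rank-one matrix u v^T satisfies K u = u (v·u) and kills the (2)-dimensional subspace v^⊥, so its characteristic polynomial is lambda^2 (lambda - v·u) with v·u = tr K = 1. Hence the eigenvalues of I - K are 1 (multiplicity 2) and 1 - (1) = 0, so det(I - K) = 0. (Direct check: I - K =
[[-3, 1, -1],
 [0, 1, 0],
 [12, -3, 4]]
has determinant 0.) So 1 is an eigenvalue of K and (I - K) is not invertible. The finite-dimensional Fredholm alternative says: either (I - K) is invertible, or ker(I - K) ≠ {0} and then range(I - K) = ker((I - K)^*)^⊥, with dim ker(I - K) = dim ker((I - K)^*). We are in the second case, so we need both kernels. Kernel of I - K: (I - K) u = u - u (v·u) = u - u = 0, so ker(I - K) = span{u} = span{(1, 0, -3)} (it is exactly 1-dimensional because rank(I - K) = 2). Kernel of the adjoint: K is real, so (I - K)^* = I - K^T = I - v u^T, and (I - v u^T) v = v - v (u·v) = 0; hence ker((I - K)^*) = span{v} = span{(4, -1, 1)}. Therefore (I - K) x = y is solvable iff <y, v> = 0, i.e. iff 4y_1 - y_2 + y_3 = 0. When this holds, K y = u (v·y) = 0, so (I - K) y = y and x = y is a particular solution; the full solution set is the line x = y + c·u = y + c·(1, 0, -3), c ∈ C.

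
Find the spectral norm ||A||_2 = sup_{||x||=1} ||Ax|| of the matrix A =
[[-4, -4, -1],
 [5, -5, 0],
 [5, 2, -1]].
||A||_2 ≈ 8.1277 (= sqrt(largest eigenvalue of A^T A))

||A||_2 = sigma_max(A) = sqrt(lambda_max(A^T A)). Form the symmetric matrix M = A^T A =
[[66, 1, -1],
 [1, 45, 2],
 [-1, 2, 2]].
Its characteristic polynomial (trace, sum of principal 2x2 minors, determinant of M give the coefficients) is
  p(λ) = det(λ I - M) = λ^3 - 113λ^2 + 3186λ - 5625.
No integer candidate from the rational root theorem (±divisors of 5625) is a root, so the roots are irrational. The cubic discriminant is Δ = 3386108025 > 0, so there are three distinct real roots. p(1) = -2551 and p(2) = 303 have opposite signs, so a root lies in (1, 2); Newton's method refines it to λ ≈ 1.8901. p(45) = 45 and p(46) = -841 have opposite signs, so a root lies in (45, 46); Newton's method refines it to λ ≈ 45.0496. p(66) = -81 and p(67) = 1343 have opposite signs, so a root lies in (66, 67); Newton's method refines it to λ ≈ 66.0603. Check (Vieta): the three roots sum to 113, matching tr M = 113.
So the eigenvalues of A^T A are ≈ 1.8901, 45.0496, 66.0603 (all ≥ 0, as they must be for A^T A). The largest is λ_max ≈ 66.0603, hence ||A||_2 = sqrt(λ_max) ≈ 8.1277.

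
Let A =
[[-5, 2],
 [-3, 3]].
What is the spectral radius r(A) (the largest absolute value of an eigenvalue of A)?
r(A) = (2 + sqrt(40))/2 ≈ 4.1623

The eigenvalues of A are the roots of its characteristic polynomial. With M = A (coefficients from the trace and determinant):
  p(λ) = det(λ I - M) = λ^2 + 2λ - 9.
For λ^2 + 2λ - 9 the discriminant is 40. It is nonnegative but not a perfect square, so the roots are real and irrational: λ = (-2 ± sqrt(40))/2 ≈ 2.1623, -4.1623.
Thus the eigenvalues (to 4 decimals) are 2.1623 (modulus 2.1623); -4.1623 (modulus 4.1623). The spectral radius is the largest modulus: r(A) = (2 + sqrt(40))/2 ≈ 4.1623. (Cross-check: r(A) ≤ ||A||_2 ≈ 6.7237; equality holds whenever A is normal, though it can also hold for some non-normal A.)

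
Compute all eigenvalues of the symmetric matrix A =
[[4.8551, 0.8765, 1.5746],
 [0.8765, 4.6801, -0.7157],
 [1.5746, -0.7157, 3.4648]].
sigma(A) ≈ {2, 5, 6}

A is real symmetric, so its spectrum consists of real eigenvalues. Expanding the characteristic polynomial of the displayed matrix gives
  det(λ I - A) = p(λ) = λ^3 + (-13)λ^2 + (52)λ + (-60).
Solving p(λ) = 0 yields eigenvalues ≈ 2, 5, 6. (A is shown rounded to 4 decimals, so these recover the underlying integer eigenvalues to within that precision.)
Verification: the trace of A = 13 equals the sum of eigenvalues 13, and det(A) ≈ 60.0005 matches the eigenvalue product 60.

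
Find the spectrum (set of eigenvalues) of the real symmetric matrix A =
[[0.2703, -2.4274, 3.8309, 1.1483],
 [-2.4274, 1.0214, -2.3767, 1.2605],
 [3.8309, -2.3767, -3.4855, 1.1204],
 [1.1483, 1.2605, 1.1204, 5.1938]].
sigma(A) ≈ {-6, -2, 5, 6}

A is real symmetric, so its spectrum consists of real eigenvalues. Expanding the characteristic polynomial of the displayed matrix gives
  det(λ I - A) = p(λ) = λ^4 + (-3)λ^3 + (-46)λ^2 + (108)λ + (359.9961).
Solving p(λ) = 0 yields eigenvalues ≈ -6, -2, 5, 6. (A is shown rounded to 4 decimals, so these recover the underlying integer eigenvalues to within that precision.)
Verification: the trace of A = 3 equals the sum of eigenvalues 3, and det(A) ≈ 359.9961 matches the eigenvalue product 360.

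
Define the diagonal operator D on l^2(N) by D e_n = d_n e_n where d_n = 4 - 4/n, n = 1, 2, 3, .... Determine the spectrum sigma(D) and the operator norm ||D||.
sigma(D) = {4 - 4/n : n ≥ 1} ∪ {4}; ||D|| = 4

A bounded diagonal operator on l^2 with diagonal entries d_n has spectrum equal to the closure of {d_n : n ≥ 1}: every d_n is an eigenvalue (with eigenvector e_n), so {d_n} ⊂ sigma(D); the spectrum is closed, so its closure is too; and for lambda not in the closure, (D - lambda I) has bounded inverse (the diagonal entries 1/(d_n - lambda) are bounded). For our sequence d_n = 4 - 4/n, n = 1, 2, 3, ...:
  - {d_n} = {4 - 4/n : n ≥ 1}; the only limit point is 4
  - closure = {4 - 4/n : n ≥ 1} ∪ {4}
For the norm: a diagonal operator has ||D|| = sup_n |d_n|. Here d_n = 4 - 4/n increases monotonically from d_1 = 0 toward 4, with all terms in [0, 4); so sup_n |d_n| = 4 (the supremum is the limit, not attained). So ||D|| = 4.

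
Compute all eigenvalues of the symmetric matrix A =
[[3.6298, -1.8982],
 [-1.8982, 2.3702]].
sigma(A) ≈ {1, 5}

A is real symmetric, so its spectrum consists of real eigenvalues. Expanding the characteristic polynomial of the displayed matrix gives
  det(λ I - A) = p(λ) = λ^2 + (-6)λ + (5).
Solving p(λ) = 0 yields eigenvalues ≈ 1, 5. (A is shown rounded to 4 decimals, so these recover the underlying integer eigenvalues to within that precision.)
Verification: the trace of A = 6 equals the sum of eigenvalues 6, and det(A) ≈ 5.0002 matches the eigenvalue product 5.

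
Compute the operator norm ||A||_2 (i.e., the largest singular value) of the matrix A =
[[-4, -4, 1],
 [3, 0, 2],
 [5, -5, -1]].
||A||_2 ≈ 7.4668 (= sqrt(largest eigenvalue of A^T A))

||A||_2 = sigma_max(A) = sqrt(lambda_max(A^T A)). Form the symmetric matrix M = A^T A =
[[50, -9, -3],
 [-9, 41, 1],
 [-3, 1, 6]].
Its characteristic polynomial (trace, sum of principal 2x2 minors, determinant of M give the coefficients) is
  p(λ) = det(λ I - M) = λ^3 - 97λ^2 + 2505λ - 11449.
No integer candidate from the rational root theorem (±divisors of 11449) is a root, so the roots are irrational. The cubic discriminant is Δ = 904872560 > 0, so there are three distinct real roots. p(5) = -1224 and p(6) = 305 have opposite signs, so a root lies in (5, 6); Newton's method refines it to λ ≈ 5.7919. p(35) = 276 and p(36) = -325 have opposite signs, so a root lies in (35, 36); Newton's method refines it to λ ≈ 35.4553. p(55) = -724 and p(56) = 255 have opposite signs, so a root lies in (55, 56); Newton's method refines it to λ ≈ 55.7528. Check (Vieta): the three roots sum to 97, matching tr M = 97.
So the eigenvalues of A^T A are ≈ 5.7919, 35.4553, 55.7528 (all ≥ 0, as they must be for A^T A). The largest is λ_max ≈ 55.7528, hence ||A||_2 = sqrt(λ_max) ≈ 7.4668.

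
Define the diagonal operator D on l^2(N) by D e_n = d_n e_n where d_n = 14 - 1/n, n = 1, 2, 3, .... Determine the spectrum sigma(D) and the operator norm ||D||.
sigma(D) = {14 - 1/n : n ≥ 1} ∪ {14}; ||D|| = 14

A bounded diagonal operator on l^2 with diagonal entries d_n has spectrum equal to the closure of {d_n : n ≥ 1}: every d_n is an eigenvalue (with eigenvector e_n), so {d_n} ⊂ sigma(D); the spectrum is closed, so its closure is too; and for lambda not in the closure, (D - lambda I) has bounded inverse (the diagonal entries 1/(d_n - lambda) are bounded). For our sequence d_n = 14 - 1/n, n = 1, 2, 3, ...:
  - {d_n} = {14 - 1/n : n ≥ 1}; the only limit point is 14
  - closure = {14 - 1/n : n ≥ 1} ∪ {14}
For the norm: a diagonal operator has ||D|| = sup_n |d_n|. Here d_n = 14 - 1/n increases monotonically from d_1 = 13 toward 14, with all terms in [13, 14); so sup_n |d_n| = 14 (the supremum is the limit, not attained). So ||D|| = 14.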